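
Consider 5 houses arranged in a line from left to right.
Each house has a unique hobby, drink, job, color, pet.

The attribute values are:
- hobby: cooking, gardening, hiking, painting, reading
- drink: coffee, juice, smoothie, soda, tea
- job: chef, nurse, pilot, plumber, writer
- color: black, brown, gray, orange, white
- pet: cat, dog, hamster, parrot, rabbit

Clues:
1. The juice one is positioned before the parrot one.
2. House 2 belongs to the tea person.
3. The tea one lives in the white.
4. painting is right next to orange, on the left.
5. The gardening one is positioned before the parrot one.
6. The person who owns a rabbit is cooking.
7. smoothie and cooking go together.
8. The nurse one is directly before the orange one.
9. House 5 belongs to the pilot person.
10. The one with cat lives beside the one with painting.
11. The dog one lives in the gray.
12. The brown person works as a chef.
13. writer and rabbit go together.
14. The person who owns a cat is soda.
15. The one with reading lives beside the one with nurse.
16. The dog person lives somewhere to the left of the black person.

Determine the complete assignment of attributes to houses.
Solution:

House | Hobby | Drink | Job | Color | Pet
-----------------------------------------
  1   | reading | soda | chef | brown | cat
  2   | painting | tea | nurse | white | hamster
  3   | cooking | smoothie | writer | orange | rabbit
  4   | gardening | juice | plumber | gray | dog
  5   | hiking | coffee | pilot | black | parrot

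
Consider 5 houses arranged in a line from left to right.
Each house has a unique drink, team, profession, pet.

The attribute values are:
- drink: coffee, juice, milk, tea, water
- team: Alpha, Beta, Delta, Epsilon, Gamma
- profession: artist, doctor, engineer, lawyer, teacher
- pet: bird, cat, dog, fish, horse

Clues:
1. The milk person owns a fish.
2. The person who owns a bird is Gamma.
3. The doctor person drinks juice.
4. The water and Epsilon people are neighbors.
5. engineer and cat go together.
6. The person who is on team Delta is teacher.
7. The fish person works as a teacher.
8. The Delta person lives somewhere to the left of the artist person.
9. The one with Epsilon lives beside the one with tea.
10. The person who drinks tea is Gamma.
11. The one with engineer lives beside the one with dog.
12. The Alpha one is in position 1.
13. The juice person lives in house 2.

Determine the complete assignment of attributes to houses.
Solution:

House | Drink | Team | Profession | Pet
---------------------------------------
  1   | water | Alpha | engineer | cat
  2   | juice | Epsilon | doctor | dog
  3   | tea | Gamma | lawyer | bird
  4   | milk | Delta | teacher | fish
  5   | coffee | Beta | artist | horse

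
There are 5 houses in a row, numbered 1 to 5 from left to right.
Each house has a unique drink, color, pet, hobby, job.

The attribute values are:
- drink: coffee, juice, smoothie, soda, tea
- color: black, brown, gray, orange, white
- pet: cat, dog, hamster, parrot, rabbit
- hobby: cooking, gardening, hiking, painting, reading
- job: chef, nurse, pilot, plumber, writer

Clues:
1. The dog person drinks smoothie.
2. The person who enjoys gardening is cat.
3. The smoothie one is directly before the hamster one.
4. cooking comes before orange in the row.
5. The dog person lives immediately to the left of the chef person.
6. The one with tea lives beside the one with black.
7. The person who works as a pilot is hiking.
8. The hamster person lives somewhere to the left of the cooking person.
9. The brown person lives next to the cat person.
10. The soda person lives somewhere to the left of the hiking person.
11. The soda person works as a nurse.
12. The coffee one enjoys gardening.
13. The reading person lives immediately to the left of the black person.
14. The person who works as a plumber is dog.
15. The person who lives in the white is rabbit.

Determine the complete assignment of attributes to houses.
Solution:

House | Drink | Color | Pet | Hobby | Job
-----------------------------------------
  1   | smoothie | gray | dog | painting | plumber
  2   | tea | brown | hamster | reading | chef
  3   | coffee | black | cat | gardening | writer
  4   | soda | white | rabbit | cooking | nurse
  5   | juice | orange | parrot | hiking | pilot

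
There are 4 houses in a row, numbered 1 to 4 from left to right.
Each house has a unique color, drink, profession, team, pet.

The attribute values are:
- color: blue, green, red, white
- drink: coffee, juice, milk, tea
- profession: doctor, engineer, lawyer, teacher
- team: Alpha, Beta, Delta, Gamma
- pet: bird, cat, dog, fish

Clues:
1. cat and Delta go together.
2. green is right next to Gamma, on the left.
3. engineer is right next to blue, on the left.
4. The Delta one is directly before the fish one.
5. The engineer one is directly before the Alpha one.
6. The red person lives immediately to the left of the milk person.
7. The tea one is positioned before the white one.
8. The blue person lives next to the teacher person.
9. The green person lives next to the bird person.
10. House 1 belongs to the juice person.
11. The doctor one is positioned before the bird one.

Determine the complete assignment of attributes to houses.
Solution:

House | Color | Drink | Profession | Team | Pet
-----------------------------------------------
  1   | red | juice | engineer | Delta | cat
  2   | blue | milk | doctor | Alpha | fish
  3   | green | tea | teacher | Beta | dog
  4   | white | coffee | lawyer | Gamma | bird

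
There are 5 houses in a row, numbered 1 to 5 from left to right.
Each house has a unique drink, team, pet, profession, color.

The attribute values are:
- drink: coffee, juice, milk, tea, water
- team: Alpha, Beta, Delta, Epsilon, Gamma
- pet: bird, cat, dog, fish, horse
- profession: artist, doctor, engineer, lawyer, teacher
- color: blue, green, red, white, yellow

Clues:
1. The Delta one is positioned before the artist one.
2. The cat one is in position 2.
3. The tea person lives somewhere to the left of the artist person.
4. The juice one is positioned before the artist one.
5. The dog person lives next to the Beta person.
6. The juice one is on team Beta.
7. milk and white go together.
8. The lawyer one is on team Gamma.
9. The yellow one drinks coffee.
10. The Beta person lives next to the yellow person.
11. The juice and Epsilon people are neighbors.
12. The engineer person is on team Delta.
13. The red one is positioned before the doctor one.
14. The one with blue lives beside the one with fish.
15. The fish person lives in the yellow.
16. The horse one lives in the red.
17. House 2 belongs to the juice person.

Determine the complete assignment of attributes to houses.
Solution:

House | Drink | Team | Pet | Profession | Color
-----------------------------------------------
  1   | tea | Delta | dog | engineer | green
  2   | juice | Beta | cat | teacher | blue
  3   | coffee | Epsilon | fish | artist | yellow
  4   | water | Gamma | horse | lawyer | red
  5   | milk | Alpha | bird | doctor | white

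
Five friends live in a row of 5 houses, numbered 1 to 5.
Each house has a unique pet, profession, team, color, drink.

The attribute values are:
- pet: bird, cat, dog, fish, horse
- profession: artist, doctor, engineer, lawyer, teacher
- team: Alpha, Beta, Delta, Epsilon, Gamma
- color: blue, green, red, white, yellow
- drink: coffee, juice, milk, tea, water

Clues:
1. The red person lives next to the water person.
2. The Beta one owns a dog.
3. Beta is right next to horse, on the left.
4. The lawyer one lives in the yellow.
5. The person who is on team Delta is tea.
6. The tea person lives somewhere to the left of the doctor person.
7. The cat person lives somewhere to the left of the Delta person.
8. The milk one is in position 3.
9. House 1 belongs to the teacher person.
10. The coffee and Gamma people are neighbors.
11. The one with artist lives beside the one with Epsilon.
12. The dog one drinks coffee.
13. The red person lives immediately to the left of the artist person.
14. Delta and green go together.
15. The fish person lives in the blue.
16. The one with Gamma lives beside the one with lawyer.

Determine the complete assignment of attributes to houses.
Solution:

House | Pet | Profession | Team | Color | Drink
-----------------------------------------------
  1   | dog | teacher | Beta | red | coffee
  2   | horse | artist | Gamma | white | water
  3   | cat | lawyer | Epsilon | yellow | milk
  4   | bird | engineer | Delta | green | tea
  5   | fish | doctor | Alpha | blue | juice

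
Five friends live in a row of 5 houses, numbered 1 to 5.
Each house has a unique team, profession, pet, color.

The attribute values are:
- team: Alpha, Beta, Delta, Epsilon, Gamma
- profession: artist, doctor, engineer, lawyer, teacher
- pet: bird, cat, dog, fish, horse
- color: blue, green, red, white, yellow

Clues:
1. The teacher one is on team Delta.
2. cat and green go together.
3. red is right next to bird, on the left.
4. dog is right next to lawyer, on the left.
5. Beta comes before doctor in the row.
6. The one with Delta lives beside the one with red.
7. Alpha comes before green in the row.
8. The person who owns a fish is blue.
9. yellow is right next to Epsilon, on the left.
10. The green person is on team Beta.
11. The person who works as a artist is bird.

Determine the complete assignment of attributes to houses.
Solution:

House | Team | Profession | Pet | Color
---------------------------------------
  1   | Delta | teacher | dog | yellow
  2   | Epsilon | lawyer | horse | red
  3   | Alpha | artist | bird | white
  4   | Beta | engineer | cat | green
  5   | Gamma | doctor | fish | blue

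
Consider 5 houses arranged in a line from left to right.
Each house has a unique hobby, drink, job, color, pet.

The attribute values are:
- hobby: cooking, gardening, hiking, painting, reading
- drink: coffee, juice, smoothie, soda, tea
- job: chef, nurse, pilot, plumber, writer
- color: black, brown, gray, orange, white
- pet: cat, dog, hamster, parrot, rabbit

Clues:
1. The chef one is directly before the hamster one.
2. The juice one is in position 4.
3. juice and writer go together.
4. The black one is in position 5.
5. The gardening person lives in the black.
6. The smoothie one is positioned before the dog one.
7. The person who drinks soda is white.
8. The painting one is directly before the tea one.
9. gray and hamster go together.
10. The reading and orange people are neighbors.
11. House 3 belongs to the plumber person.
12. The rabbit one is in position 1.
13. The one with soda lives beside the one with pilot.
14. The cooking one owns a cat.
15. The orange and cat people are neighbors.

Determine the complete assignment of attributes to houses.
Solution:

House | Hobby | Drink | Job | Color | Pet
-----------------------------------------
  1   | painting | soda | chef | white | rabbit
  2   | reading | tea | pilot | gray | hamster
  3   | hiking | smoothie | plumber | orange | parrot
  4   | cooking | juice | writer | brown | cat
  5   | gardening | coffee | nurse | black | dog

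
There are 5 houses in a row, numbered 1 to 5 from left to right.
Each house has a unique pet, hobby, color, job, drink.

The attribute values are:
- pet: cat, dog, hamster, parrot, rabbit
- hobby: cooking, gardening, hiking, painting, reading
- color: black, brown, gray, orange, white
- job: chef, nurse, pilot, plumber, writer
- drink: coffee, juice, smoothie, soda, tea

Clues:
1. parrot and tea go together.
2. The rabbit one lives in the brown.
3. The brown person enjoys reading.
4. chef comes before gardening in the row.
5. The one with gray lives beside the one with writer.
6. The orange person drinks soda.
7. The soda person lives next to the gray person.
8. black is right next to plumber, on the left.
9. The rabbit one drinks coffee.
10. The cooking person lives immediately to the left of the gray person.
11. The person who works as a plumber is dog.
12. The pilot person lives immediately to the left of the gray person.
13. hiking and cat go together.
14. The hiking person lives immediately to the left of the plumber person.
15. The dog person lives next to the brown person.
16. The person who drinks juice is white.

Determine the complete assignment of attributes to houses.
Solution:

House | Pet | Hobby | Color | Job | Drink
-----------------------------------------
  1   | hamster | cooking | orange | pilot | soda
  2   | parrot | painting | gray | chef | tea
  3   | cat | hiking | black | writer | smoothie
  4   | dog | gardening | white | plumber | juice
  5   | rabbit | reading | brown | nurse | coffee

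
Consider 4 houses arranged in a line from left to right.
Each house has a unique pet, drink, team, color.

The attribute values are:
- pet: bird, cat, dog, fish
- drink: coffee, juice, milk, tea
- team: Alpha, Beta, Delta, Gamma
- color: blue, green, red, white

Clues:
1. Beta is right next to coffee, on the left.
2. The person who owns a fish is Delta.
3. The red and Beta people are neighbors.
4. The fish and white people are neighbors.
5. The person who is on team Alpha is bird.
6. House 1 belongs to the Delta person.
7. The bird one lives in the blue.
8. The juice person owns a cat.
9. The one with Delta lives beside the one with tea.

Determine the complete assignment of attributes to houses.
Solution:

House | Pet | Drink | Team | Color
----------------------------------
  1   | fish | milk | Delta | red
  2   | dog | tea | Beta | white
  3   | bird | coffee | Alpha | blue
  4   | cat | juice | Gamma | green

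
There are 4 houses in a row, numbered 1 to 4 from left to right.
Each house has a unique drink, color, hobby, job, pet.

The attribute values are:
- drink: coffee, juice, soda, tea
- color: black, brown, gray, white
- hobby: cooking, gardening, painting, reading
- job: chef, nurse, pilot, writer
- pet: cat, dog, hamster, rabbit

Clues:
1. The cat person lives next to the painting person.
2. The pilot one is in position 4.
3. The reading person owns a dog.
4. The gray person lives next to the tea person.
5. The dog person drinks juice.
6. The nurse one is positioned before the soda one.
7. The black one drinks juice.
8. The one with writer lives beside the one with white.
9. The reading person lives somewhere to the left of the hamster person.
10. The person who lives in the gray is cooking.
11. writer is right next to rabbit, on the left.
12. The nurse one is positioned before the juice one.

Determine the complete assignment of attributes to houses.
Solution:

House | Drink | Color | Hobby | Job | Pet
-----------------------------------------
  1   | coffee | gray | cooking | writer | cat
  2   | tea | white | painting | nurse | rabbit
  3   | juice | black | reading | chef | dog
  4   | soda | brown | gardening | pilot | hamster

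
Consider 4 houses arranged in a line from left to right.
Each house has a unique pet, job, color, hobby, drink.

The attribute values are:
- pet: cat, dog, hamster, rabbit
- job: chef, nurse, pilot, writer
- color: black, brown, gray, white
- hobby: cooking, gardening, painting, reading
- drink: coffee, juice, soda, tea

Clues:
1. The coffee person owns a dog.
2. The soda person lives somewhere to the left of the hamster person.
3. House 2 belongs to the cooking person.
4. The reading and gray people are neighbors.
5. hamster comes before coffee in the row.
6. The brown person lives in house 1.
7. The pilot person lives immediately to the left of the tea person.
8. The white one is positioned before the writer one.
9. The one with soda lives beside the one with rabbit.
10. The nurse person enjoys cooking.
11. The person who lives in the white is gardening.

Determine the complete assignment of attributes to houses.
Solution:

House | Pet | Job | Color | Hobby | Drink
-----------------------------------------
  1   | cat | pilot | brown | reading | soda
  2   | rabbit | nurse | gray | cooking | tea
  3   | hamster | chef | white | gardening | juice
  4   | dog | writer | black | painting | coffee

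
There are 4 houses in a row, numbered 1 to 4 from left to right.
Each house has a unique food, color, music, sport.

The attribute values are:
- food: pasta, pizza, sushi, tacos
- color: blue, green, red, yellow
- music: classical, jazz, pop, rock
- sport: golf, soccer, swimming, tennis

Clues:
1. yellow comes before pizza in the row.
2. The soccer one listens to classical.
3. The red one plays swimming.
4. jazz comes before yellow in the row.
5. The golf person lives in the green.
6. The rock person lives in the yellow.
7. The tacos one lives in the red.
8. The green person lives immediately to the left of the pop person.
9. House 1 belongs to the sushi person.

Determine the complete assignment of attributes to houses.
Solution:

House | Food | Color | Music | Sport
------------------------------------
  1   | sushi | green | jazz | golf
  2   | tacos | red | pop | swimming
  3   | pasta | yellow | rock | tennis
  4   | pizza | blue | classical | soccer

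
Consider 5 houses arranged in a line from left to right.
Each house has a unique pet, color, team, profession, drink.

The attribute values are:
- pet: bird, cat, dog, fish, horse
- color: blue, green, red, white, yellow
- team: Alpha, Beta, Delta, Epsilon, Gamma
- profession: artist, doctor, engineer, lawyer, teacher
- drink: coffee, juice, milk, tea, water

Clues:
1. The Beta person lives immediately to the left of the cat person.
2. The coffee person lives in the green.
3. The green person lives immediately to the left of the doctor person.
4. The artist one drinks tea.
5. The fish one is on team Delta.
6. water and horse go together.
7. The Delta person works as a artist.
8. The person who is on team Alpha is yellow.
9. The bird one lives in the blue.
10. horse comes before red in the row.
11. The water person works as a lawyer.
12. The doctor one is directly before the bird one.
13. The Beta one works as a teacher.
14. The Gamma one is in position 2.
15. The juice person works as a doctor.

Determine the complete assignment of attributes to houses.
Solution:

House | Pet | Color | Team | Profession | Drink
-----------------------------------------------
  1   | dog | green | Beta | teacher | coffee
  2   | cat | white | Gamma | doctor | juice
  3   | bird | blue | Epsilon | engineer | milk
  4   | horse | yellow | Alpha | lawyer | water
  5   | fish | red | Delta | artist | tea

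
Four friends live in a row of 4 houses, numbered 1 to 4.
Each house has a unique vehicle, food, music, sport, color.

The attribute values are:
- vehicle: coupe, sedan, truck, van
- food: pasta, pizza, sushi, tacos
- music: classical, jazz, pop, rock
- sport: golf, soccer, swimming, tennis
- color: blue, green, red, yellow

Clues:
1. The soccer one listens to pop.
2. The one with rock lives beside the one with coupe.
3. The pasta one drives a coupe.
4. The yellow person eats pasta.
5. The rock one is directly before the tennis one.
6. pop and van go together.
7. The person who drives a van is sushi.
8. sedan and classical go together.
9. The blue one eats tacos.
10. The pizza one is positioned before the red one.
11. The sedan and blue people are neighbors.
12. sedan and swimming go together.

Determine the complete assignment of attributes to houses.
Solution:

House | Vehicle | Food | Music | Sport | Color
----------------------------------------------
  1   | sedan | pizza | classical | swimming | green
  2   | truck | tacos | rock | golf | blue
  3   | coupe | pasta | jazz | tennis | yellow
  4   | van | sushi | pop | soccer | red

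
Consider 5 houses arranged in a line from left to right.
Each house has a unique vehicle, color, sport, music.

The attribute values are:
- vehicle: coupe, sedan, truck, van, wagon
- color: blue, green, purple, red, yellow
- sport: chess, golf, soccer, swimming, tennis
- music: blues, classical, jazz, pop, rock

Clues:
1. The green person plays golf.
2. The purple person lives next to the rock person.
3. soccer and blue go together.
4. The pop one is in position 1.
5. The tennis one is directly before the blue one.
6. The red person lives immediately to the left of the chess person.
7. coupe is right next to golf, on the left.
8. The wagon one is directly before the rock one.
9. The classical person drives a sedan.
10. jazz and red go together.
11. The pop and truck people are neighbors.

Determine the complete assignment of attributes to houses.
Solution:

House | Vehicle | Color | Sport | Music
---------------------------------------
  1   | wagon | purple | tennis | pop
  2   | truck | blue | soccer | rock
  3   | van | red | swimming | jazz
  4   | coupe | yellow | chess | blues
  5   | sedan | green | golf | classical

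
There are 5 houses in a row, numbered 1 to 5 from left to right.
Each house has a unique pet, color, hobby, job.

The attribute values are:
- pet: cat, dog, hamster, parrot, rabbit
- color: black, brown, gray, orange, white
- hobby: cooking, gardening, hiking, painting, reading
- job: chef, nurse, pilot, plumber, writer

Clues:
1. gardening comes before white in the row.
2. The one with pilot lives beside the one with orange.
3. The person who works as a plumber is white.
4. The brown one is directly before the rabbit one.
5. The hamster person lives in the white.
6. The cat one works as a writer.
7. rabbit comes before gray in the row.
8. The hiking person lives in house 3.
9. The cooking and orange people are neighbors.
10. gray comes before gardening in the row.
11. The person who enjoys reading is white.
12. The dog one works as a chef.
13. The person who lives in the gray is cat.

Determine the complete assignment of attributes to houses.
Solution:

House | Pet | Color | Hobby | Job
---------------------------------
  1   | parrot | brown | cooking | pilot
  2   | rabbit | orange | painting | nurse
  3   | cat | gray | hiking | writer
  4   | dog | black | gardening | chef
  5   | hamster | white | reading | plumber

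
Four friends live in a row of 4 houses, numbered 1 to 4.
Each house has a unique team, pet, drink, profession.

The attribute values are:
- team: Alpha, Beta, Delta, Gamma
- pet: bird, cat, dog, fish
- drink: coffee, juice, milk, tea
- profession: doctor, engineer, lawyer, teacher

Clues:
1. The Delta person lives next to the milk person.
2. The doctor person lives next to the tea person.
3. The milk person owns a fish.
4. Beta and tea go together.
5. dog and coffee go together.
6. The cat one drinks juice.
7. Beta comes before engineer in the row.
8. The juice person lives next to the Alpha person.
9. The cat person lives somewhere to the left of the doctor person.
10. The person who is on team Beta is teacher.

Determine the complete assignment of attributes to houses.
Solution:

House | Team | Pet | Drink | Profession
---------------------------------------
  1   | Delta | cat | juice | lawyer
  2   | Alpha | fish | milk | doctor
  3   | Beta | bird | tea | teacher
  4   | Gamma | dog | coffee | engineer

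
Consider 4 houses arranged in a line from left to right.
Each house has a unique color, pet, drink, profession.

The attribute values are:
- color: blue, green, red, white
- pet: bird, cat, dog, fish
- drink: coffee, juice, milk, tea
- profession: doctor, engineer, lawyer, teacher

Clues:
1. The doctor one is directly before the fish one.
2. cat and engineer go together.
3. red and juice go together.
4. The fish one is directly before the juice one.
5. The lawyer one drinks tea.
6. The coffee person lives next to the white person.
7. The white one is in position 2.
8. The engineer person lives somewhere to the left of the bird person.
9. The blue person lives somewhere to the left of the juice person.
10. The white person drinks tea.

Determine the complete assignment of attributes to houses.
Solution:

House | Color | Pet | Drink | Profession
----------------------------------------
  1   | blue | dog | coffee | doctor
  2   | white | fish | tea | lawyer
  3   | red | cat | juice | engineer
  4   | green | bird | milk | teacher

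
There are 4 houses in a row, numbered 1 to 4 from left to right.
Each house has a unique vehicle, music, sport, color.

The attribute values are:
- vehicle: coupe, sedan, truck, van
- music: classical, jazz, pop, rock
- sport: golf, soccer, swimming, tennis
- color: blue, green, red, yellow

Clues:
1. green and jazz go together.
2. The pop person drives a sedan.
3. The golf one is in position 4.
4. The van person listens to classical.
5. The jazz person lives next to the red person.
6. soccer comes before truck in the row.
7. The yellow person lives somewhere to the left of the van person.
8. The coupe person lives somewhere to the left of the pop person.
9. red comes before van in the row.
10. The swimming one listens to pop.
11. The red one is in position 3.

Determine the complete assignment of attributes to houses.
Solution:

House | Vehicle | Music | Sport | Color
---------------------------------------
  1   | coupe | rock | soccer | yellow
  2   | truck | jazz | tennis | green
  3   | sedan | pop | swimming | red
  4   | van | classical | golf | blue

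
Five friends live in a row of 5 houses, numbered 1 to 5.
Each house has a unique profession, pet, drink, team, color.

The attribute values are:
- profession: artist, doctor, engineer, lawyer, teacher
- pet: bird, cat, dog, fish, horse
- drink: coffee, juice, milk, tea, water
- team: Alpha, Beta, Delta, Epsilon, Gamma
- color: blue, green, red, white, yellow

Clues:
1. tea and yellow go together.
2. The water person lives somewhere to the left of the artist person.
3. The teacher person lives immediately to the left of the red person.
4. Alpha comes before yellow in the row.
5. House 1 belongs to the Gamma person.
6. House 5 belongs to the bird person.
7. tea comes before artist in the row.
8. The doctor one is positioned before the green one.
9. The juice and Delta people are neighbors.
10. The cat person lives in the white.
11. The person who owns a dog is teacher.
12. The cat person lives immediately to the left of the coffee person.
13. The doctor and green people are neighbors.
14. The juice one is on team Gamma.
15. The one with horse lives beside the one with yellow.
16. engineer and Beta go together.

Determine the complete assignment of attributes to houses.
Solution:

House | Profession | Pet | Drink | Team | Color
-----------------------------------------------
  1   | doctor | cat | juice | Gamma | white
  2   | teacher | dog | coffee | Delta | green
  3   | lawyer | horse | water | Alpha | red
  4   | engineer | fish | tea | Beta | yellow
  5   | artist | bird | milk | Epsilon | blue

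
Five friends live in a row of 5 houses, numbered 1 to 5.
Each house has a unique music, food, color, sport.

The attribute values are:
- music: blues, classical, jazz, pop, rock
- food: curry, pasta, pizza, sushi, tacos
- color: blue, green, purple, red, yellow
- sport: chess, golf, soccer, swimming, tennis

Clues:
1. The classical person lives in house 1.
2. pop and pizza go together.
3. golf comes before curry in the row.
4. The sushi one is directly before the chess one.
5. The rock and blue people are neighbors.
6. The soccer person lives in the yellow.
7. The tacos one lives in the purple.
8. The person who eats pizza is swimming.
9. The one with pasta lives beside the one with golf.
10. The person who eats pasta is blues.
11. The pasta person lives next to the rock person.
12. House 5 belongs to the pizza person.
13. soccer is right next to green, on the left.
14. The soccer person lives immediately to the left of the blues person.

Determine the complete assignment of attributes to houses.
Solution:

House | Music | Food | Color | Sport
------------------------------------
  1   | classical | sushi | yellow | soccer
  2   | blues | pasta | green | chess
  3   | rock | tacos | purple | golf
  4   | jazz | curry | blue | tennis
  5   | pop | pizza | red | swimming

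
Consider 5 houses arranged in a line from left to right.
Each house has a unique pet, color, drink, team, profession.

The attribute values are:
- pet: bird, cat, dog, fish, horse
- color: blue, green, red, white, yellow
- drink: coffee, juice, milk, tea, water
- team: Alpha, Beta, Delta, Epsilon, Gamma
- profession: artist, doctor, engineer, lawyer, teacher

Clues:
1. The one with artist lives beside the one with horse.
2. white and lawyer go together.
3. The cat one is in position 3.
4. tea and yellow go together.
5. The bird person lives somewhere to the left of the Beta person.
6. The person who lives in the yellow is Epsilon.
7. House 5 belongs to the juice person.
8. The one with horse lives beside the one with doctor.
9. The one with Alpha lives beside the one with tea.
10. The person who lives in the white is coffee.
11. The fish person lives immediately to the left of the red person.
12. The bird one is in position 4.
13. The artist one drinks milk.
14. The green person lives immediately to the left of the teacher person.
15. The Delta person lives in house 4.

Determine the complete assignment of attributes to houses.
Solution:

House | Pet | Color | Drink | Team | Profession
-----------------------------------------------
  1   | fish | green | milk | Gamma | artist
  2   | horse | red | water | Alpha | teacher
  3   | cat | yellow | tea | Epsilon | doctor
  4   | bird | white | coffee | Delta | lawyer
  5   | dog | blue | juice | Beta | engineer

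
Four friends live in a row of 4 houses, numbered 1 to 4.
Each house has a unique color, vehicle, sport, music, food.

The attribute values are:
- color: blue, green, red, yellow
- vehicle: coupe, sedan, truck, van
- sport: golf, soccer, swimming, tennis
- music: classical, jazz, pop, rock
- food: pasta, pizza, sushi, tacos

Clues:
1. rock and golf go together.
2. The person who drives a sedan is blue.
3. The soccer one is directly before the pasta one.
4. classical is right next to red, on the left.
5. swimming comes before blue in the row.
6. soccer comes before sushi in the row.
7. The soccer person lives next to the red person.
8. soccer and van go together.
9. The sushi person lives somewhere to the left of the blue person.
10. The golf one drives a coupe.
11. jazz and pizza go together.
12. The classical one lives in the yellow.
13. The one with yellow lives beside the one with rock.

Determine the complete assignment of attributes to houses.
Solution:

House | Color | Vehicle | Sport | Music | Food
----------------------------------------------
  1   | yellow | van | soccer | classical | tacos
  2   | red | coupe | golf | rock | pasta
  3   | green | truck | swimming | pop | sushi
  4   | blue | sedan | tennis | jazz | pizza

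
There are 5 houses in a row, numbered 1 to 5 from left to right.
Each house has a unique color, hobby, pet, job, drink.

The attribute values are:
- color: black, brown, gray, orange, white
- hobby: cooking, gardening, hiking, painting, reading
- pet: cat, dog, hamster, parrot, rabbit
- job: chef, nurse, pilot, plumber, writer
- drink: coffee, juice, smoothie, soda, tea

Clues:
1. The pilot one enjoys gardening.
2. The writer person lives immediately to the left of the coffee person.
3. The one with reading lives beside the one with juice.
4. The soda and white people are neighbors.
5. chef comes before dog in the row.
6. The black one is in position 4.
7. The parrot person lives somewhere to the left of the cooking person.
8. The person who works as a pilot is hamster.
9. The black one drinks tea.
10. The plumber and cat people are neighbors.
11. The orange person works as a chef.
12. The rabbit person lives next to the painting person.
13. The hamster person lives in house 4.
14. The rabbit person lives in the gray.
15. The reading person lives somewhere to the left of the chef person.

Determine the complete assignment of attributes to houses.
Solution:

House | Color | Hobby | Pet | Job | Drink
-----------------------------------------
  1   | gray | reading | rabbit | plumber | soda
  2   | white | painting | cat | writer | juice
  3   | orange | hiking | parrot | chef | coffee
  4   | black | gardening | hamster | pilot | tea
  5   | brown | cooking | dog | nurse | smoothie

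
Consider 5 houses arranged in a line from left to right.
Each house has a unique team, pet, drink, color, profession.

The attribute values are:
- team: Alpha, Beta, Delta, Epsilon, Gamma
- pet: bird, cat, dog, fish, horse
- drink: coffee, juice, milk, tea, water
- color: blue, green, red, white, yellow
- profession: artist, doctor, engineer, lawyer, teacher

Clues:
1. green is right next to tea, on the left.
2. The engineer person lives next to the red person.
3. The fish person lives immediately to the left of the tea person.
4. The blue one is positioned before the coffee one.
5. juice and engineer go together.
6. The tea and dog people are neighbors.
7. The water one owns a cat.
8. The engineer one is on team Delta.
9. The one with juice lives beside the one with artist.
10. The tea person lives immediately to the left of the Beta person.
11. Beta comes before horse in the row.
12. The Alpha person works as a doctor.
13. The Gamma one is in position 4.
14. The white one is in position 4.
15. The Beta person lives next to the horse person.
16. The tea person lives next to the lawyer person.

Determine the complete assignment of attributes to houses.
Solution:

House | Team | Pet | Drink | Color | Profession
-----------------------------------------------
  1   | Delta | fish | juice | green | engineer
  2   | Epsilon | bird | tea | red | artist
  3   | Beta | dog | milk | blue | lawyer
  4   | Gamma | horse | coffee | white | teacher
  5   | Alpha | cat | water | yellow | doctor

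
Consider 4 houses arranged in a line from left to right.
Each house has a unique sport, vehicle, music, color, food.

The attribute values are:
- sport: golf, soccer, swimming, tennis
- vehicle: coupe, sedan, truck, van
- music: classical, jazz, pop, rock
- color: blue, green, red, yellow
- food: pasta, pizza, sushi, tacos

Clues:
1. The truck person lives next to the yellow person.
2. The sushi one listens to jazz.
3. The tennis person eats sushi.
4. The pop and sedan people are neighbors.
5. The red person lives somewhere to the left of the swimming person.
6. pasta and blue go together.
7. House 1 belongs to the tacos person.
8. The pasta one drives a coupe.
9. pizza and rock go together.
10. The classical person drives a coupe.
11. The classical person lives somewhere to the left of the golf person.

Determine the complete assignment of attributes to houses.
Solution:

House | Sport | Vehicle | Music | Color | Food
----------------------------------------------
  1   | soccer | truck | pop | red | tacos
  2   | tennis | sedan | jazz | yellow | sushi
  3   | swimming | coupe | classical | blue | pasta
  4   | golf | van | rock | green | pizza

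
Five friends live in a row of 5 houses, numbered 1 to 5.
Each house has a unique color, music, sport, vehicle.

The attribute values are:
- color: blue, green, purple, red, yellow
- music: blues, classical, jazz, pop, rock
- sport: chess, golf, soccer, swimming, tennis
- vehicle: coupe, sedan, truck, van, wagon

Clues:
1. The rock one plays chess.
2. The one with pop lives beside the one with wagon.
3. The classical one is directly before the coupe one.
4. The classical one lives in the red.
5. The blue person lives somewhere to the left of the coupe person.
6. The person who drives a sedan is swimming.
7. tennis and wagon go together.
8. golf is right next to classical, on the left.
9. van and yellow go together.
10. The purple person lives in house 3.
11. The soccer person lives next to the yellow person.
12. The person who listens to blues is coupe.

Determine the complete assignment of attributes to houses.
Solution:

House | Color | Music | Sport | Vehicle
---------------------------------------
  1   | blue | pop | golf | truck
  2   | red | classical | tennis | wagon
  3   | purple | blues | soccer | coupe
  4   | yellow | rock | chess | van
  5   | green | jazz | swimming | sedan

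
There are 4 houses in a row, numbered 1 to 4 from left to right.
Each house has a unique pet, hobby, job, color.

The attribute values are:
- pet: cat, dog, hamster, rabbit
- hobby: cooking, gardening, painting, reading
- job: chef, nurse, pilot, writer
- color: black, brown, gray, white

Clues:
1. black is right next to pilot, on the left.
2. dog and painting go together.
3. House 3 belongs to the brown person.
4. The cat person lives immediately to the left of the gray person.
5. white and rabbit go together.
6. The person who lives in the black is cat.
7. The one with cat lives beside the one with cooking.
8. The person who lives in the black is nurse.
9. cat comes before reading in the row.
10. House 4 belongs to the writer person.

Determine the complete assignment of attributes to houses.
Solution:

House | Pet | Hobby | Job | Color
---------------------------------
  1   | cat | gardening | nurse | black
  2   | hamster | cooking | pilot | gray
  3   | dog | painting | chef | brown
  4   | rabbit | reading | writer | white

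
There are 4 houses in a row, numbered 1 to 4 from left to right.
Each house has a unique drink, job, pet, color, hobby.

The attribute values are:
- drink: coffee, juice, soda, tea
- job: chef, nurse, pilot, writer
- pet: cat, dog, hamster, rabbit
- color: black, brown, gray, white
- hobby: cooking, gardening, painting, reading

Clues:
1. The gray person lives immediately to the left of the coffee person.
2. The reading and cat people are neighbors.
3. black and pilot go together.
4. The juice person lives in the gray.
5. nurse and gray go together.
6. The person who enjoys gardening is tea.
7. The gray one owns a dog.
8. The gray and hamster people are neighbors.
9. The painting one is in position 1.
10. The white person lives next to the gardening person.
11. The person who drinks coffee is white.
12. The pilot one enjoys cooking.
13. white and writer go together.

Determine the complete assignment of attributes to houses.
Solution:

House | Drink | Job | Pet | Color | Hobby
-----------------------------------------
  1   | juice | nurse | dog | gray | painting
  2   | coffee | writer | hamster | white | reading
  3   | tea | chef | cat | brown | gardening
  4   | soda | pilot | rabbit | black | cooking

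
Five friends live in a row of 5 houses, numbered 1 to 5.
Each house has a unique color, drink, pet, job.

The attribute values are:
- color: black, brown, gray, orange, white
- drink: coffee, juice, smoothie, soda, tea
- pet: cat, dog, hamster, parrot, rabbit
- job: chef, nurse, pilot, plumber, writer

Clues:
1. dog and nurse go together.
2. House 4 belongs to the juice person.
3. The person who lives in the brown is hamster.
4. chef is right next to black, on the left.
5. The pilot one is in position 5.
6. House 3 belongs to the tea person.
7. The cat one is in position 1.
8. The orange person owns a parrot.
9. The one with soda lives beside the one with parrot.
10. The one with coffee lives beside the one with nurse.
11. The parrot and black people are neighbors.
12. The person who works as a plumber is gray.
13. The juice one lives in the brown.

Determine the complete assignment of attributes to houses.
Solution:

House | Color | Drink | Pet | Job
---------------------------------
  1   | gray | soda | cat | plumber
  2   | orange | coffee | parrot | chef
  3   | black | tea | dog | nurse
  4   | brown | juice | hamster | writer
  5   | white | smoothie | rabbit | pilot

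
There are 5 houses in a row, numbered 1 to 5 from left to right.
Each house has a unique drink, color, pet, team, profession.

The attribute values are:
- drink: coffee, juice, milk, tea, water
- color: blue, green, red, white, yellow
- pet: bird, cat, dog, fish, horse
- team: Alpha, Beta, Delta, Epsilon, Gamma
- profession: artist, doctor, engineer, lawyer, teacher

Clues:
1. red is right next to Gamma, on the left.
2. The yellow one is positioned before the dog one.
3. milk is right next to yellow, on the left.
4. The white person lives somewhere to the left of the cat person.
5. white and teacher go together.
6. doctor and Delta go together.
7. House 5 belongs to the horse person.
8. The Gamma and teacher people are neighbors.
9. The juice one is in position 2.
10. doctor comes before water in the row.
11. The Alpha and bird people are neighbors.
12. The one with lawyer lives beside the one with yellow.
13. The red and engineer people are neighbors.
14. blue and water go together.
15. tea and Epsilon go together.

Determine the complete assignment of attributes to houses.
Solution:

House | Drink | Color | Pet | Team | Profession
-----------------------------------------------
  1   | milk | red | fish | Alpha | lawyer
  2   | juice | yellow | bird | Gamma | engineer
  3   | tea | white | dog | Epsilon | teacher
  4   | coffee | green | cat | Delta | doctor
  5   | water | blue | horse | Beta | artist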